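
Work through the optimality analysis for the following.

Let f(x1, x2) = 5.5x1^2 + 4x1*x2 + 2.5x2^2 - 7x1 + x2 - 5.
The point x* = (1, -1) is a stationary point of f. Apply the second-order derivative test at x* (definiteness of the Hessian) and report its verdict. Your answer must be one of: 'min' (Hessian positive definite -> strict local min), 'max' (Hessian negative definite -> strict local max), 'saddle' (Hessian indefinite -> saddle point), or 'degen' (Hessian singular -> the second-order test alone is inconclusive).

Compute the Hessian H = grad^2 f:
  H = [[11, 4], [4, 5]]
Verify stationarity: grad f(x*) = H x* + g = (0, 0).
Eigenvalues of H: 3, 13.
Both eigenvalues > 0, so H is positive definite -> x* is a strict local min.

min


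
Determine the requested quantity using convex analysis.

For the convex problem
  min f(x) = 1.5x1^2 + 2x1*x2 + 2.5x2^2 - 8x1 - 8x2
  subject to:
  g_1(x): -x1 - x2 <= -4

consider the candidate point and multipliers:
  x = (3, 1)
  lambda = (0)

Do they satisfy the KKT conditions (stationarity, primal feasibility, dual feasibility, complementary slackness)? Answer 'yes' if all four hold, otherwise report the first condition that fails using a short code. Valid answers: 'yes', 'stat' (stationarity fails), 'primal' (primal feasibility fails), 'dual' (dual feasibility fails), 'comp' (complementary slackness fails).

Gradient of f: grad f(x) = Q x + c = (3, 3)
Constraint values g_i(x) = a_i^T x - b_i:
  g_1((3, 1)) = 0
Stationarity residual: grad f(x) + sum_i lambda_i a_i = (3, 3)
  -> stationarity FAILS
Primal feasibility (all g_i <= 0): OK
Dual feasibility (all lambda_i >= 0): OK
Complementary slackness (lambda_i * g_i(x) = 0 for all i): OK

Verdict: the first failing condition is stationarity -> stat.

stat


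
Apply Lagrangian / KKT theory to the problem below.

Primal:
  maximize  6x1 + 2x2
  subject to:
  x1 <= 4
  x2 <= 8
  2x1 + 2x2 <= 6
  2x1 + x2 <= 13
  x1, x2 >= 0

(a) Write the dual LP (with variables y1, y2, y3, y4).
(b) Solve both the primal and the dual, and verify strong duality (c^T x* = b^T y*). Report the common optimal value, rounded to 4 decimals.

The standard primal-dual pair for 'max c^T x s.t. A x <= b, x >= 0' is:
  Dual:  min b^T y  s.t.  A^T y >= c,  y >= 0.

So the dual LP is:
  minimize  4y1 + 8y2 + 6y3 + 13y4
  subject to:
    y1 + 2y3 + 2y4 >= 6
    y2 + 2y3 + y4 >= 2
    y1, y2, y3, y4 >= 0

Solving the primal: x* = (3, 0).
  primal value c^T x* = 18.
Solving the dual: y* = (0, 0, 3, 0).
  dual value b^T y* = 18.
Strong duality: c^T x* = b^T y*. Confirmed.

18


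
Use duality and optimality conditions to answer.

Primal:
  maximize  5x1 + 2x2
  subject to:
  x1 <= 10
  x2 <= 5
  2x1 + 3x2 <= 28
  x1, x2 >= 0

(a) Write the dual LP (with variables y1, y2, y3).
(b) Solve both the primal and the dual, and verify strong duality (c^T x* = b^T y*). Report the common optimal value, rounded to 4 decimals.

The standard primal-dual pair for 'max c^T x s.t. A x <= b, x >= 0' is:
  Dual:  min b^T y  s.t.  A^T y >= c,  y >= 0.

So the dual LP is:
  minimize  10y1 + 5y2 + 28y3
  subject to:
    y1 + 2y3 >= 5
    y2 + 3y3 >= 2
    y1, y2, y3 >= 0

Solving the primal: x* = (10, 2.6667).
  primal value c^T x* = 55.3333.
Solving the dual: y* = (3.6667, 0, 0.6667).
  dual value b^T y* = 55.3333.
Strong duality: c^T x* = b^T y*. Confirmed.

55.3333


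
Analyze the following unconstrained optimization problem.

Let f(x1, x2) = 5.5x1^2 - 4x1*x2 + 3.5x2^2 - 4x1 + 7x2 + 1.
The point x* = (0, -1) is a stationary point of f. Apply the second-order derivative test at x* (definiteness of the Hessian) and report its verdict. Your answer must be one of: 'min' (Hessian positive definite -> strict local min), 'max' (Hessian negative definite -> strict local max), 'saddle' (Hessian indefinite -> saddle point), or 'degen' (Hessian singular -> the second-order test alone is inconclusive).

Compute the Hessian H = grad^2 f:
  H = [[11, -4], [-4, 7]]
Verify stationarity: grad f(x*) = H x* + g = (0, 0).
Eigenvalues of H: 4.5279, 13.4721.
Both eigenvalues > 0, so H is positive definite -> x* is a strict local min.

min


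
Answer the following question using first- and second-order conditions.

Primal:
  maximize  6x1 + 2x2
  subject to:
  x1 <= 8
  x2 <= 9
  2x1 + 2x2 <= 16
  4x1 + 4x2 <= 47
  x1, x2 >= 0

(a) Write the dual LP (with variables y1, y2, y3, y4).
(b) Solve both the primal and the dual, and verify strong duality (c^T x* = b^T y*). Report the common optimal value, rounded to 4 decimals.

The standard primal-dual pair for 'max c^T x s.t. A x <= b, x >= 0' is:
  Dual:  min b^T y  s.t.  A^T y >= c,  y >= 0.

So the dual LP is:
  minimize  8y1 + 9y2 + 16y3 + 47y4
  subject to:
    y1 + 2y3 + 4y4 >= 6
    y2 + 2y3 + 4y4 >= 2
    y1, y2, y3, y4 >= 0

Solving the primal: x* = (8, 0).
  primal value c^T x* = 48.
Solving the dual: y* = (4, 0, 1, 0).
  dual value b^T y* = 48.
Strong duality: c^T x* = b^T y*. Confirmed.

48


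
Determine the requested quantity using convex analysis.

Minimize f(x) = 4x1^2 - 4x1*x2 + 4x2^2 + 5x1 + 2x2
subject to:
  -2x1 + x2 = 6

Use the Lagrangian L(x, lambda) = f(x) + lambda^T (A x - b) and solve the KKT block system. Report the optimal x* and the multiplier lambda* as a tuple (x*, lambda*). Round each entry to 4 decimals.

Form the Lagrangian:
  L(x, lambda) = (1/2) x^T Q x + c^T x + lambda^T (A x - b)
Stationarity (grad_x L = 0): Q x + c + A^T lambda = 0.
Primal feasibility: A x = b.

This gives the KKT block system:
  [ Q   A^T ] [ x     ]   [-c ]
  [ A    0  ] [ lambda ] = [ b ]

Solving the linear system:
  x*      = (-3.375, -0.75)
  lambda* = (-9.5)
  f(x*)   = 19.3125

x* = (-3.375, -0.75), lambda* = (-9.5)


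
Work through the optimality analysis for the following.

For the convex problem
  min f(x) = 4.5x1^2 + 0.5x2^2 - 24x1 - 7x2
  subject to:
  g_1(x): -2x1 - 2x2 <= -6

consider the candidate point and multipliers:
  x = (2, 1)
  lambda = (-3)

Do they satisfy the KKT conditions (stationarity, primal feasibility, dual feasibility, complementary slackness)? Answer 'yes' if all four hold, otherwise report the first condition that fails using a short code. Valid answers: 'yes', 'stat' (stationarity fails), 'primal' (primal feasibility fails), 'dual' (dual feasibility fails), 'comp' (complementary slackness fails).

Gradient of f: grad f(x) = Q x + c = (-6, -6)
Constraint values g_i(x) = a_i^T x - b_i:
  g_1((2, 1)) = 0
Stationarity residual: grad f(x) + sum_i lambda_i a_i = (0, 0)
  -> stationarity OK
Primal feasibility (all g_i <= 0): OK
Dual feasibility (all lambda_i >= 0): FAILS
Complementary slackness (lambda_i * g_i(x) = 0 for all i): OK

Verdict: the first failing condition is dual_feasibility -> dual.

dual


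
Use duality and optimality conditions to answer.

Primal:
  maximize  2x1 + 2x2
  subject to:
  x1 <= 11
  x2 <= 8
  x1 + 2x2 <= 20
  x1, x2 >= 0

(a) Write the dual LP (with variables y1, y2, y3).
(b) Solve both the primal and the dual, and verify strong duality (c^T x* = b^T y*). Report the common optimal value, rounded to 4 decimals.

The standard primal-dual pair for 'max c^T x s.t. A x <= b, x >= 0' is:
  Dual:  min b^T y  s.t.  A^T y >= c,  y >= 0.

So the dual LP is:
  minimize  11y1 + 8y2 + 20y3
  subject to:
    y1 + y3 >= 2
    y2 + 2y3 >= 2
    y1, y2, y3 >= 0

Solving the primal: x* = (11, 4.5).
  primal value c^T x* = 31.
Solving the dual: y* = (1, 0, 1).
  dual value b^T y* = 31.
Strong duality: c^T x* = b^T y*. Confirmed.

31


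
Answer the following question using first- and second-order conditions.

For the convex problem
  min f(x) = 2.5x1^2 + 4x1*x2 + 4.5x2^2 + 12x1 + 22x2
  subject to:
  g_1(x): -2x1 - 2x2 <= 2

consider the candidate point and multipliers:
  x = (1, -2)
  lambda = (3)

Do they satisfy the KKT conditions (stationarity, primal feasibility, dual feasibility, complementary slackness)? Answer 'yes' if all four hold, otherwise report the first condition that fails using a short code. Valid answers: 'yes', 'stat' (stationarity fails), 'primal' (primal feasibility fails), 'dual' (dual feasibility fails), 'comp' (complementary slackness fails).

Gradient of f: grad f(x) = Q x + c = (9, 8)
Constraint values g_i(x) = a_i^T x - b_i:
  g_1((1, -2)) = 0
Stationarity residual: grad f(x) + sum_i lambda_i a_i = (3, 2)
  -> stationarity FAILS
Primal feasibility (all g_i <= 0): OK
Dual feasibility (all lambda_i >= 0): OK
Complementary slackness (lambda_i * g_i(x) = 0 for all i): OK

Verdict: the first failing condition is stationarity -> stat.

stat


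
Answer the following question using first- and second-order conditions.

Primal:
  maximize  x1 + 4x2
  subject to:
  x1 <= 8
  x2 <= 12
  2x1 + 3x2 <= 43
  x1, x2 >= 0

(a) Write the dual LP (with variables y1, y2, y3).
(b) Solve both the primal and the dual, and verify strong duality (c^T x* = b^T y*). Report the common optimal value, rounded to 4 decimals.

The standard primal-dual pair for 'max c^T x s.t. A x <= b, x >= 0' is:
  Dual:  min b^T y  s.t.  A^T y >= c,  y >= 0.

So the dual LP is:
  minimize  8y1 + 12y2 + 43y3
  subject to:
    y1 + 2y3 >= 1
    y2 + 3y3 >= 4
    y1, y2, y3 >= 0

Solving the primal: x* = (3.5, 12).
  primal value c^T x* = 51.5.
Solving the dual: y* = (0, 2.5, 0.5).
  dual value b^T y* = 51.5.
Strong duality: c^T x* = b^T y*. Confirmed.

51.5


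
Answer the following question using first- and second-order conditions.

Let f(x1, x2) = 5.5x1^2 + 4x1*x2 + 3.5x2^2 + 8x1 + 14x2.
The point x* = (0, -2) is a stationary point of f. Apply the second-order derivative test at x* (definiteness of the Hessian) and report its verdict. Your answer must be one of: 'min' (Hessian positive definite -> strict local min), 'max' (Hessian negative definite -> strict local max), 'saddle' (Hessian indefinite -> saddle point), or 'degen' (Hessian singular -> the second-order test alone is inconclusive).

Compute the Hessian H = grad^2 f:
  H = [[11, 4], [4, 7]]
Verify stationarity: grad f(x*) = H x* + g = (0, 0).
Eigenvalues of H: 4.5279, 13.4721.
Both eigenvalues > 0, so H is positive definite -> x* is a strict local min.

min


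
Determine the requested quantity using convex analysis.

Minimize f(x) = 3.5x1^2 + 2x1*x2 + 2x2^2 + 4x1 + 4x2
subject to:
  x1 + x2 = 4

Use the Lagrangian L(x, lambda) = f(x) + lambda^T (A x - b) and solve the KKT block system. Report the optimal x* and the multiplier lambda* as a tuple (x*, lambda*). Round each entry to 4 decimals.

Form the Lagrangian:
  L(x, lambda) = (1/2) x^T Q x + c^T x + lambda^T (A x - b)
Stationarity (grad_x L = 0): Q x + c + A^T lambda = 0.
Primal feasibility: A x = b.

This gives the KKT block system:
  [ Q   A^T ] [ x     ]   [-c ]
  [ A    0  ] [ lambda ] = [ b ]

Solving the linear system:
  x*      = (1.1429, 2.8571)
  lambda* = (-17.7143)
  f(x*)   = 43.4286

x* = (1.1429, 2.8571), lambda* = (-17.7143)


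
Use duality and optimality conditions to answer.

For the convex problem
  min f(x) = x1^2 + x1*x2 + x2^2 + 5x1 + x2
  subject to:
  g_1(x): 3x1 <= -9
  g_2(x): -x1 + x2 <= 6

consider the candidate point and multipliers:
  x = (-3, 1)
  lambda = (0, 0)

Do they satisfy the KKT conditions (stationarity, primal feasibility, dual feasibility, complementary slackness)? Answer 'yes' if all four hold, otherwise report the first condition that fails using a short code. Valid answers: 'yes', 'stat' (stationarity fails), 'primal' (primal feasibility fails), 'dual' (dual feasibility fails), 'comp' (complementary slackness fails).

Gradient of f: grad f(x) = Q x + c = (0, 0)
Constraint values g_i(x) = a_i^T x - b_i:
  g_1((-3, 1)) = 0
  g_2((-3, 1)) = -2
Stationarity residual: grad f(x) + sum_i lambda_i a_i = (0, 0)
  -> stationarity OK
Primal feasibility (all g_i <= 0): OK
Dual feasibility (all lambda_i >= 0): OK
Complementary slackness (lambda_i * g_i(x) = 0 for all i): OK

Verdict: yes, KKT holds.

yes


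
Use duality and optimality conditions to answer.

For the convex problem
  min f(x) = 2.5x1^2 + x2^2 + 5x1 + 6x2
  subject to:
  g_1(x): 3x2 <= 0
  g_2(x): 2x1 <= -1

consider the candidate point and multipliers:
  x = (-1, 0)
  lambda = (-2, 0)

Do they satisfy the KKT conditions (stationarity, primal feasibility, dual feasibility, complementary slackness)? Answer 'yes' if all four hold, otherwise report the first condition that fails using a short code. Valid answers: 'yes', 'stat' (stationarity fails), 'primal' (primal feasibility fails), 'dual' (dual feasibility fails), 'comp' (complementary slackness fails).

Gradient of f: grad f(x) = Q x + c = (0, 6)
Constraint values g_i(x) = a_i^T x - b_i:
  g_1((-1, 0)) = 0
  g_2((-1, 0)) = -1
Stationarity residual: grad f(x) + sum_i lambda_i a_i = (0, 0)
  -> stationarity OK
Primal feasibility (all g_i <= 0): OK
Dual feasibility (all lambda_i >= 0): FAILS
Complementary slackness (lambda_i * g_i(x) = 0 for all i): OK

Verdict: the first failing condition is dual_feasibility -> dual.

dual


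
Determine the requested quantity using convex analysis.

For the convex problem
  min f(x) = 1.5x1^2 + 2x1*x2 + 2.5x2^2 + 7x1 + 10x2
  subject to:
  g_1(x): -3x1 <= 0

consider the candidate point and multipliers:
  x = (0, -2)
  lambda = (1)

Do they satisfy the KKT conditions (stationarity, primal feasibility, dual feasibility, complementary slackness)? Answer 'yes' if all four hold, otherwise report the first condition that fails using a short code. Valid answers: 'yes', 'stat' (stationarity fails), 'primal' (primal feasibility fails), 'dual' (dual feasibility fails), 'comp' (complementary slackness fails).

Gradient of f: grad f(x) = Q x + c = (3, 0)
Constraint values g_i(x) = a_i^T x - b_i:
  g_1((0, -2)) = 0
Stationarity residual: grad f(x) + sum_i lambda_i a_i = (0, 0)
  -> stationarity OK
Primal feasibility (all g_i <= 0): OK
Dual feasibility (all lambda_i >= 0): OK
Complementary slackness (lambda_i * g_i(x) = 0 for all i): OK

Verdict: yes, KKT holds.

yes


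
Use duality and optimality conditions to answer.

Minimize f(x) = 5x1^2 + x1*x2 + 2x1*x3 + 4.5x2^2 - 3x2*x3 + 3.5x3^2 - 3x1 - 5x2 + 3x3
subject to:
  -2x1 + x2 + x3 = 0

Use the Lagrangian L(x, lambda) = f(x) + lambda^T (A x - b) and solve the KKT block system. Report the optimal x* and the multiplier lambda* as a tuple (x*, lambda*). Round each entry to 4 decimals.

Form the Lagrangian:
  L(x, lambda) = (1/2) x^T Q x + c^T x + lambda^T (A x - b)
Stationarity (grad_x L = 0): Q x + c + A^T lambda = 0.
Primal feasibility: A x = b.

This gives the KKT block system:
  [ Q   A^T ] [ x     ]   [-c ]
  [ A    0  ] [ lambda ] = [ b ]

Solving the linear system:
  x*      = (0.1786, 0.5342, -0.1769)
  lambda* = (-0.5166)
  f(x*)   = -1.8687

x* = (0.1786, 0.5342, -0.1769), lambda* = (-0.5166)


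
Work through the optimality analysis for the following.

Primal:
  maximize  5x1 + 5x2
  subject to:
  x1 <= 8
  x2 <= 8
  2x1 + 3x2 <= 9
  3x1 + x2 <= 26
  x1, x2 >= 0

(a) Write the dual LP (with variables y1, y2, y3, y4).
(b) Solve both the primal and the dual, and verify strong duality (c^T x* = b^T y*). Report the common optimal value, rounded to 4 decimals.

The standard primal-dual pair for 'max c^T x s.t. A x <= b, x >= 0' is:
  Dual:  min b^T y  s.t.  A^T y >= c,  y >= 0.

So the dual LP is:
  minimize  8y1 + 8y2 + 9y3 + 26y4
  subject to:
    y1 + 2y3 + 3y4 >= 5
    y2 + 3y3 + y4 >= 5
    y1, y2, y3, y4 >= 0

Solving the primal: x* = (4.5, 0).
  primal value c^T x* = 22.5.
Solving the dual: y* = (0, 0, 2.5, 0).
  dual value b^T y* = 22.5.
Strong duality: c^T x* = b^T y*. Confirmed.

22.5


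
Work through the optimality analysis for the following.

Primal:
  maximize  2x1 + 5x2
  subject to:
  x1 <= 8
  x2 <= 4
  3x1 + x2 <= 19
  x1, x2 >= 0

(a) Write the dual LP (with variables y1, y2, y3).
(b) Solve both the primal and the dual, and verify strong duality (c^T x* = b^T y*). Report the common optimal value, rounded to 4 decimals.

The standard primal-dual pair for 'max c^T x s.t. A x <= b, x >= 0' is:
  Dual:  min b^T y  s.t.  A^T y >= c,  y >= 0.

So the dual LP is:
  minimize  8y1 + 4y2 + 19y3
  subject to:
    y1 + 3y3 >= 2
    y2 + y3 >= 5
    y1, y2, y3 >= 0

Solving the primal: x* = (5, 4).
  primal value c^T x* = 30.
Solving the dual: y* = (0, 4.3333, 0.6667).
  dual value b^T y* = 30.
Strong duality: c^T x* = b^T y*. Confirmed.

30


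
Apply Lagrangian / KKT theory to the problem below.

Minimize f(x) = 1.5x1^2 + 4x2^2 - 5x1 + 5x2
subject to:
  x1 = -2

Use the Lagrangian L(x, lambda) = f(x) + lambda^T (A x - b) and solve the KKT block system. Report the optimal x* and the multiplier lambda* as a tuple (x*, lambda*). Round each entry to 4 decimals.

Form the Lagrangian:
  L(x, lambda) = (1/2) x^T Q x + c^T x + lambda^T (A x - b)
Stationarity (grad_x L = 0): Q x + c + A^T lambda = 0.
Primal feasibility: A x = b.

This gives the KKT block system:
  [ Q   A^T ] [ x     ]   [-c ]
  [ A    0  ] [ lambda ] = [ b ]

Solving the linear system:
  x*      = (-2, -0.625)
  lambda* = (11)
  f(x*)   = 14.4375

x* = (-2, -0.625), lambda* = (11)


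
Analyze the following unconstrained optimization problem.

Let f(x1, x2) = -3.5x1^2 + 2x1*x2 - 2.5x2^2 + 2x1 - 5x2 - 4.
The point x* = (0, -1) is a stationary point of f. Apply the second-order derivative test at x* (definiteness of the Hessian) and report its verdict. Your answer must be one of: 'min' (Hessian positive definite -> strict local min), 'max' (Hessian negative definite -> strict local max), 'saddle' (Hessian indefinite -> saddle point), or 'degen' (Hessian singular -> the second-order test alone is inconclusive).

Compute the Hessian H = grad^2 f:
  H = [[-7, 2], [2, -5]]
Verify stationarity: grad f(x*) = H x* + g = (0, 0).
Eigenvalues of H: -8.2361, -3.7639.
Both eigenvalues < 0, so H is negative definite -> x* is a strict local max.

max


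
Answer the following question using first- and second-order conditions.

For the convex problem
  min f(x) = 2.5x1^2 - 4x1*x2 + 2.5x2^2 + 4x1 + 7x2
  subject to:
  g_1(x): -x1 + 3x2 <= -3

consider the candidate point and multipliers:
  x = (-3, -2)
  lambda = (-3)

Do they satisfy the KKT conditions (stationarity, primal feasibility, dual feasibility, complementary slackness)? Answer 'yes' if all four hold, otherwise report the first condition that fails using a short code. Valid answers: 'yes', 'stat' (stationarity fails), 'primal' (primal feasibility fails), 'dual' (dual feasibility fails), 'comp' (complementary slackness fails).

Gradient of f: grad f(x) = Q x + c = (-3, 9)
Constraint values g_i(x) = a_i^T x - b_i:
  g_1((-3, -2)) = 0
Stationarity residual: grad f(x) + sum_i lambda_i a_i = (0, 0)
  -> stationarity OK
Primal feasibility (all g_i <= 0): OK
Dual feasibility (all lambda_i >= 0): FAILS
Complementary slackness (lambda_i * g_i(x) = 0 for all i): OK

Verdict: the first failing condition is dual_feasibility -> dual.

dual


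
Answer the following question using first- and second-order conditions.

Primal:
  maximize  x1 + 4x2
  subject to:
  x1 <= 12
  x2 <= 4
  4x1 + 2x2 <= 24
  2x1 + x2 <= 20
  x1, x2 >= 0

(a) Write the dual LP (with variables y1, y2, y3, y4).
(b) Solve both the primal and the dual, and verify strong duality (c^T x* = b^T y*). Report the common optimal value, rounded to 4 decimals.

The standard primal-dual pair for 'max c^T x s.t. A x <= b, x >= 0' is:
  Dual:  min b^T y  s.t.  A^T y >= c,  y >= 0.

So the dual LP is:
  minimize  12y1 + 4y2 + 24y3 + 20y4
  subject to:
    y1 + 4y3 + 2y4 >= 1
    y2 + 2y3 + y4 >= 4
    y1, y2, y3, y4 >= 0

Solving the primal: x* = (4, 4).
  primal value c^T x* = 20.
Solving the dual: y* = (0, 3.5, 0.25, 0).
  dual value b^T y* = 20.
Strong duality: c^T x* = b^T y*. Confirmed.

20


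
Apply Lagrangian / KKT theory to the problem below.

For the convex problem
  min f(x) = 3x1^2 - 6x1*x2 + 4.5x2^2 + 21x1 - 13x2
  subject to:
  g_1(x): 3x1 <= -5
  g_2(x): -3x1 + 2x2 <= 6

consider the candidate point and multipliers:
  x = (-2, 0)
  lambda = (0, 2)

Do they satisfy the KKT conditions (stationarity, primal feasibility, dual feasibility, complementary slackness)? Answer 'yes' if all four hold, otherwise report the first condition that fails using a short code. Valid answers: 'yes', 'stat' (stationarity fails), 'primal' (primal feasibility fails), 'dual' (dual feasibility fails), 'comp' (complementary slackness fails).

Gradient of f: grad f(x) = Q x + c = (9, -1)
Constraint values g_i(x) = a_i^T x - b_i:
  g_1((-2, 0)) = -1
  g_2((-2, 0)) = 0
Stationarity residual: grad f(x) + sum_i lambda_i a_i = (3, 3)
  -> stationarity FAILS
Primal feasibility (all g_i <= 0): OK
Dual feasibility (all lambda_i >= 0): OK
Complementary slackness (lambda_i * g_i(x) = 0 for all i): OK

Verdict: the first failing condition is stationarity -> stat.

stat


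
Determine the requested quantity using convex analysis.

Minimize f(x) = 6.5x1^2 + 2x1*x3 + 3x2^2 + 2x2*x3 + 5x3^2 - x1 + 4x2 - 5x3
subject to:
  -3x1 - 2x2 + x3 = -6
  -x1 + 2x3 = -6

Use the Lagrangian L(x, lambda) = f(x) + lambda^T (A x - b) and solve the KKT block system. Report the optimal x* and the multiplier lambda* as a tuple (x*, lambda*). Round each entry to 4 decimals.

Form the Lagrangian:
  L(x, lambda) = (1/2) x^T Q x + c^T x + lambda^T (A x - b)
Stationarity (grad_x L = 0): Q x + c + A^T lambda = 0.
Primal feasibility: A x = b.

This gives the KKT block system:
  [ Q   A^T ] [ x     ]   [-c ]
  [ A    0  ] [ lambda ] = [ b ]

Solving the linear system:
  x*      = (1.3026, -0.1282, -2.3487)
  lambda* = (-0.7333, 13.4359)
  f(x*)   = 43.0718

x* = (1.3026, -0.1282, -2.3487), lambda* = (-0.7333, 13.4359)


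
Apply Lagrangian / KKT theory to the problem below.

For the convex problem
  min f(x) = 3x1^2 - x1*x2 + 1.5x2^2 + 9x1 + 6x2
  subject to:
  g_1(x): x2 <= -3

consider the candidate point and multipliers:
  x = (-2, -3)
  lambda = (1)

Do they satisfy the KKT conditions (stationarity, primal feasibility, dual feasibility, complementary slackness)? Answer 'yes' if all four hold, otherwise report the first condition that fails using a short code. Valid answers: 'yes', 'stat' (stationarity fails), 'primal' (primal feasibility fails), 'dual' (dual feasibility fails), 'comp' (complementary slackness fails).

Gradient of f: grad f(x) = Q x + c = (0, -1)
Constraint values g_i(x) = a_i^T x - b_i:
  g_1((-2, -3)) = 0
Stationarity residual: grad f(x) + sum_i lambda_i a_i = (0, 0)
  -> stationarity OK
Primal feasibility (all g_i <= 0): OK
Dual feasibility (all lambda_i >= 0): OK
Complementary slackness (lambda_i * g_i(x) = 0 for all i): OK

Verdict: yes, KKT holds.

yes


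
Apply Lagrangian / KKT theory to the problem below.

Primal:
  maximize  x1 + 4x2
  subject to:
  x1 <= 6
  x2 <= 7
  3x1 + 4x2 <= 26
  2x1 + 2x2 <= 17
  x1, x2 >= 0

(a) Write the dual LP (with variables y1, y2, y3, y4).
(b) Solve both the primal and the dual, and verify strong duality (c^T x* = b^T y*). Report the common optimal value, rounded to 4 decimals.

The standard primal-dual pair for 'max c^T x s.t. A x <= b, x >= 0' is:
  Dual:  min b^T y  s.t.  A^T y >= c,  y >= 0.

So the dual LP is:
  minimize  6y1 + 7y2 + 26y3 + 17y4
  subject to:
    y1 + 3y3 + 2y4 >= 1
    y2 + 4y3 + 2y4 >= 4
    y1, y2, y3, y4 >= 0

Solving the primal: x* = (0, 6.5).
  primal value c^T x* = 26.
Solving the dual: y* = (0, 0, 1, 0).
  dual value b^T y* = 26.
Strong duality: c^T x* = b^T y*. Confirmed.

26


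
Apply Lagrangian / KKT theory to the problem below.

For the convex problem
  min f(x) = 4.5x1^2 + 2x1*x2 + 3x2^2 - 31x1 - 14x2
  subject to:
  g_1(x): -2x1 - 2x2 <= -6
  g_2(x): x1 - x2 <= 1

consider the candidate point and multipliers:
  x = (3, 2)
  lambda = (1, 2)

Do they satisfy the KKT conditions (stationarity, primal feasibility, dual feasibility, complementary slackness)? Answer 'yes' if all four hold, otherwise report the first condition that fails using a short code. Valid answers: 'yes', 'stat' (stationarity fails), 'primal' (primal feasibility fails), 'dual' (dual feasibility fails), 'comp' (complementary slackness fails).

Gradient of f: grad f(x) = Q x + c = (0, 4)
Constraint values g_i(x) = a_i^T x - b_i:
  g_1((3, 2)) = -4
  g_2((3, 2)) = 0
Stationarity residual: grad f(x) + sum_i lambda_i a_i = (0, 0)
  -> stationarity OK
Primal feasibility (all g_i <= 0): OK
Dual feasibility (all lambda_i >= 0): OK
Complementary slackness (lambda_i * g_i(x) = 0 for all i): FAILS

Verdict: the first failing condition is complementary_slackness -> comp.

comp


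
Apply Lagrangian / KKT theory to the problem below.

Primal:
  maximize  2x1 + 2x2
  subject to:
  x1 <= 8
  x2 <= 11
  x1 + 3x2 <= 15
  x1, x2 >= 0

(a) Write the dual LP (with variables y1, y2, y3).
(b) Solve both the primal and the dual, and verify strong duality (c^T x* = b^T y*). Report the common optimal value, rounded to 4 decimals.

The standard primal-dual pair for 'max c^T x s.t. A x <= b, x >= 0' is:
  Dual:  min b^T y  s.t.  A^T y >= c,  y >= 0.

So the dual LP is:
  minimize  8y1 + 11y2 + 15y3
  subject to:
    y1 + y3 >= 2
    y2 + 3y3 >= 2
    y1, y2, y3 >= 0

Solving the primal: x* = (8, 2.3333).
  primal value c^T x* = 20.6667.
Solving the dual: y* = (1.3333, 0, 0.6667).
  dual value b^T y* = 20.6667.
Strong duality: c^T x* = b^T y*. Confirmed.

20.6667


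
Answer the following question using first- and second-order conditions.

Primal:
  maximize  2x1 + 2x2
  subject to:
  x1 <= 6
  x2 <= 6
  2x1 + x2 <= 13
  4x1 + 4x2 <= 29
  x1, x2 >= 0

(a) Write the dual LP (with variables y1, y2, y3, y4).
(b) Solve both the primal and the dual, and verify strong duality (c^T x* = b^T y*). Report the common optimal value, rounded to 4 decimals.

The standard primal-dual pair for 'max c^T x s.t. A x <= b, x >= 0' is:
  Dual:  min b^T y  s.t.  A^T y >= c,  y >= 0.

So the dual LP is:
  minimize  6y1 + 6y2 + 13y3 + 29y4
  subject to:
    y1 + 2y3 + 4y4 >= 2
    y2 + y3 + 4y4 >= 2
    y1, y2, y3, y4 >= 0

Solving the primal: x* = (5.75, 1.5).
  primal value c^T x* = 14.5.
Solving the dual: y* = (0, 0, 0, 0.5).
  dual value b^T y* = 14.5.
Strong duality: c^T x* = b^T y*. Confirmed.

14.5


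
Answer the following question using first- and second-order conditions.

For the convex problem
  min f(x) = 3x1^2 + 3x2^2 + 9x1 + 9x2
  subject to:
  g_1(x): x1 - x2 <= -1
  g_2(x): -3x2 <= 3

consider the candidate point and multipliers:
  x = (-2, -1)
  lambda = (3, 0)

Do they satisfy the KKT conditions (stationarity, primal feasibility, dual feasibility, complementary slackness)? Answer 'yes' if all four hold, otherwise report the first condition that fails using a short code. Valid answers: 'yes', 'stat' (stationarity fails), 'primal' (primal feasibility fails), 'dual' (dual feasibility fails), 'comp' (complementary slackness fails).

Gradient of f: grad f(x) = Q x + c = (-3, 3)
Constraint values g_i(x) = a_i^T x - b_i:
  g_1((-2, -1)) = 0
  g_2((-2, -1)) = 0
Stationarity residual: grad f(x) + sum_i lambda_i a_i = (0, 0)
  -> stationarity OK
Primal feasibility (all g_i <= 0): OK
Dual feasibility (all lambda_i >= 0): OK
Complementary slackness (lambda_i * g_i(x) = 0 for all i): OK

Verdict: yes, KKT holds.

yes


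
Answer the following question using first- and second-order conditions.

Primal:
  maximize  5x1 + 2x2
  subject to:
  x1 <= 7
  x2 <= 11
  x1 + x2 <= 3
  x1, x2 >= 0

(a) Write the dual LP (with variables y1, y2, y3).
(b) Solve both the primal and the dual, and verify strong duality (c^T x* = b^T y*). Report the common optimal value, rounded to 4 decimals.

The standard primal-dual pair for 'max c^T x s.t. A x <= b, x >= 0' is:
  Dual:  min b^T y  s.t.  A^T y >= c,  y >= 0.

So the dual LP is:
  minimize  7y1 + 11y2 + 3y3
  subject to:
    y1 + y3 >= 5
    y2 + y3 >= 2
    y1, y2, y3 >= 0

Solving the primal: x* = (3, 0).
  primal value c^T x* = 15.
Solving the dual: y* = (0, 0, 5).
  dual value b^T y* = 15.
Strong duality: c^T x* = b^T y*. Confirmed.

15


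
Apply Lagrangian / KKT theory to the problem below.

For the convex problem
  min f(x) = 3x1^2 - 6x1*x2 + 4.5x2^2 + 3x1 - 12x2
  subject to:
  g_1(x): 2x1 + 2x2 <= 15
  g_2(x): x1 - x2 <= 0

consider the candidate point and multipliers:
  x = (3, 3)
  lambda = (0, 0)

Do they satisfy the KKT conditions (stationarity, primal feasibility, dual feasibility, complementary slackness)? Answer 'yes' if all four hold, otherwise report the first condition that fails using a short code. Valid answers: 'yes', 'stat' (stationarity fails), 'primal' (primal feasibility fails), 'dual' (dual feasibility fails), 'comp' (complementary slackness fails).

Gradient of f: grad f(x) = Q x + c = (3, -3)
Constraint values g_i(x) = a_i^T x - b_i:
  g_1((3, 3)) = -3
  g_2((3, 3)) = 0
Stationarity residual: grad f(x) + sum_i lambda_i a_i = (3, -3)
  -> stationarity FAILS
Primal feasibility (all g_i <= 0): OK
Dual feasibility (all lambda_i >= 0): OK
Complementary slackness (lambda_i * g_i(x) = 0 for all i): OK

Verdict: the first failing condition is stationarity -> stat.

stat


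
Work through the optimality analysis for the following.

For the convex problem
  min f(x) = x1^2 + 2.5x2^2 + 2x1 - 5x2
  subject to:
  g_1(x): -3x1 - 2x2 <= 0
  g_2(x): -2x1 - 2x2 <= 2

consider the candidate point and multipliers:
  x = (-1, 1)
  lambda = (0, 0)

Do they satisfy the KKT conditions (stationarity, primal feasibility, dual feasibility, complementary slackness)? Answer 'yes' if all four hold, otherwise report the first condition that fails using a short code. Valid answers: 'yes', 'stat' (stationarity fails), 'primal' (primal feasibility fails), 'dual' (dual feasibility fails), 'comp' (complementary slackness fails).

Gradient of f: grad f(x) = Q x + c = (0, 0)
Constraint values g_i(x) = a_i^T x - b_i:
  g_1((-1, 1)) = 1
  g_2((-1, 1)) = -2
Stationarity residual: grad f(x) + sum_i lambda_i a_i = (0, 0)
  -> stationarity OK
Primal feasibility (all g_i <= 0): FAILS
Dual feasibility (all lambda_i >= 0): OK
Complementary slackness (lambda_i * g_i(x) = 0 for all i): OK

Verdict: the first failing condition is primal_feasibility -> primal.

primal


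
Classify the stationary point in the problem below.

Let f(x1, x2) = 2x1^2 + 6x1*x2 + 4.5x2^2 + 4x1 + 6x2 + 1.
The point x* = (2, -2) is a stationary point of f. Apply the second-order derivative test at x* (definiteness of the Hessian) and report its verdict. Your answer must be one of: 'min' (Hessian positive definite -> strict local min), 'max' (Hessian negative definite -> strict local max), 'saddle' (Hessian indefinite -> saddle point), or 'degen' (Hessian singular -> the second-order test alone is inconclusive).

Compute the Hessian H = grad^2 f:
  H = [[4, 6], [6, 9]]
Verify stationarity: grad f(x*) = H x* + g = (0, 0).
Eigenvalues of H: 0, 13.
H has a zero eigenvalue (singular; positive semidefinite but not definite), so H is neither positive definite, negative definite, nor indefinite. The second-order test alone is inconclusive -> degen.
(Indeed, f is constant along the null direction of H through x*, so x* is not a strict local extremum.)

degen


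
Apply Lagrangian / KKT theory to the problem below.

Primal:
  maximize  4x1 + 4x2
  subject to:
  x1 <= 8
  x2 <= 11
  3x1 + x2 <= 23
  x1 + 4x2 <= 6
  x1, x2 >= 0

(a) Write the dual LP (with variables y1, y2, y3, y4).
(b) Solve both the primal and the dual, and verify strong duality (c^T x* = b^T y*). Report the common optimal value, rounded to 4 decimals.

The standard primal-dual pair for 'max c^T x s.t. A x <= b, x >= 0' is:
  Dual:  min b^T y  s.t.  A^T y >= c,  y >= 0.

So the dual LP is:
  minimize  8y1 + 11y2 + 23y3 + 6y4
  subject to:
    y1 + 3y3 + y4 >= 4
    y2 + y3 + 4y4 >= 4
    y1, y2, y3, y4 >= 0

Solving the primal: x* = (6, 0).
  primal value c^T x* = 24.
Solving the dual: y* = (0, 0, 0, 4).
  dual value b^T y* = 24.
Strong duality: c^T x* = b^T y*. Confirmed.

24


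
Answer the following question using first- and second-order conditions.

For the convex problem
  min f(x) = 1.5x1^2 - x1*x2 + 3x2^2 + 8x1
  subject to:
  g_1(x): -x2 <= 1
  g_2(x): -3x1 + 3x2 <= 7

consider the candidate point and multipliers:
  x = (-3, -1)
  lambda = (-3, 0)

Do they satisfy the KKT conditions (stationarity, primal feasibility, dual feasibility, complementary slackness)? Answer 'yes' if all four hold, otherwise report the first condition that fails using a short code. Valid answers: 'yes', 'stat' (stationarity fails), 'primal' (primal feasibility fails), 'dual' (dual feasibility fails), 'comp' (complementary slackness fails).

Gradient of f: grad f(x) = Q x + c = (0, -3)
Constraint values g_i(x) = a_i^T x - b_i:
  g_1((-3, -1)) = 0
  g_2((-3, -1)) = -1
Stationarity residual: grad f(x) + sum_i lambda_i a_i = (0, 0)
  -> stationarity OK
Primal feasibility (all g_i <= 0): OK
Dual feasibility (all lambda_i >= 0): FAILS
Complementary slackness (lambda_i * g_i(x) = 0 for all i): OK

Verdict: the first failing condition is dual_feasibility -> dual.

dual


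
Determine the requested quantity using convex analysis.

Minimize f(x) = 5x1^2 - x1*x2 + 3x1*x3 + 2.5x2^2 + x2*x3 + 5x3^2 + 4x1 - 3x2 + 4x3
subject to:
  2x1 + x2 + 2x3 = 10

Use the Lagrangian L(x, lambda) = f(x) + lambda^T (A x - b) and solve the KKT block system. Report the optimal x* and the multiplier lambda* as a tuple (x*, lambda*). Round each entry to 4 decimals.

Form the Lagrangian:
  L(x, lambda) = (1/2) x^T Q x + c^T x + lambda^T (A x - b)
Stationarity (grad_x L = 0): Q x + c + A^T lambda = 0.
Primal feasibility: A x = b.

This gives the KKT block system:
  [ Q   A^T ] [ x     ]   [-c ]
  [ A    0  ] [ lambda ] = [ b ]

Solving the linear system:
  x*      = (2.1408, 3.3521, 1.1831)
  lambda* = (-12.8028)
  f(x*)   = 65.6338

x* = (2.1408, 3.3521, 1.1831), lambda* = (-12.8028)


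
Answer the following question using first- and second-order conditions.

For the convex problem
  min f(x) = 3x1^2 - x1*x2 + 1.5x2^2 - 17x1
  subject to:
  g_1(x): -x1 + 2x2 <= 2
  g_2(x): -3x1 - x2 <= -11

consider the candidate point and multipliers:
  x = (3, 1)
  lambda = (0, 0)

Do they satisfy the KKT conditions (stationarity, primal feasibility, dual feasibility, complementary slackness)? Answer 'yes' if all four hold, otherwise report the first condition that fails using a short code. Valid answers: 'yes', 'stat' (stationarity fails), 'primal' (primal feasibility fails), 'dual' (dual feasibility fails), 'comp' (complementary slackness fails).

Gradient of f: grad f(x) = Q x + c = (0, 0)
Constraint values g_i(x) = a_i^T x - b_i:
  g_1((3, 1)) = -3
  g_2((3, 1)) = 1
Stationarity residual: grad f(x) + sum_i lambda_i a_i = (0, 0)
  -> stationarity OK
Primal feasibility (all g_i <= 0): FAILS
Dual feasibility (all lambda_i >= 0): OK
Complementary slackness (lambda_i * g_i(x) = 0 for all i): OK

Verdict: the first failing condition is primal_feasibility -> primal.

primal


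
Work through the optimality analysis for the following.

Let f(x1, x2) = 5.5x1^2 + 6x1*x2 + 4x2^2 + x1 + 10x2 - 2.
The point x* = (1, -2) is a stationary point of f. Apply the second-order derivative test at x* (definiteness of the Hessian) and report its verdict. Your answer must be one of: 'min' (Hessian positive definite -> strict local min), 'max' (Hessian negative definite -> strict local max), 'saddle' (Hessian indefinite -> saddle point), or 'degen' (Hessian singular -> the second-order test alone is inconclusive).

Compute the Hessian H = grad^2 f:
  H = [[11, 6], [6, 8]]
Verify stationarity: grad f(x*) = H x* + g = (0, 0).
Eigenvalues of H: 3.3153, 15.6847.
Both eigenvalues > 0, so H is positive definite -> x* is a strict local min.

min


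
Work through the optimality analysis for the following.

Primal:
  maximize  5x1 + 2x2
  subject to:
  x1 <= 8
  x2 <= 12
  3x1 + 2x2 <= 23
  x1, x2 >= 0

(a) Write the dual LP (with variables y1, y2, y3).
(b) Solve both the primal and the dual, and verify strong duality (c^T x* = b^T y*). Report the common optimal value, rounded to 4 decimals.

The standard primal-dual pair for 'max c^T x s.t. A x <= b, x >= 0' is:
  Dual:  min b^T y  s.t.  A^T y >= c,  y >= 0.

So the dual LP is:
  minimize  8y1 + 12y2 + 23y3
  subject to:
    y1 + 3y3 >= 5
    y2 + 2y3 >= 2
    y1, y2, y3 >= 0

Solving the primal: x* = (7.6667, 0).
  primal value c^T x* = 38.3333.
Solving the dual: y* = (0, 0, 1.6667).
  dual value b^T y* = 38.3333.
Strong duality: c^T x* = b^T y*. Confirmed.

38.3333


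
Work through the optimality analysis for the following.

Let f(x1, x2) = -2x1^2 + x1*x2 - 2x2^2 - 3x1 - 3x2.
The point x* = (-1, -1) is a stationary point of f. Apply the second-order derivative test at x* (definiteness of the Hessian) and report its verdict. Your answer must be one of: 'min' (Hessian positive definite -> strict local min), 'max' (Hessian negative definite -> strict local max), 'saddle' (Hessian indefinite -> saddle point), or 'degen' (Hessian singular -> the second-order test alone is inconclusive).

Compute the Hessian H = grad^2 f:
  H = [[-4, 1], [1, -4]]
Verify stationarity: grad f(x*) = H x* + g = (0, 0).
Eigenvalues of H: -5, -3.
Both eigenvalues < 0, so H is negative definite -> x* is a strict local max.

max


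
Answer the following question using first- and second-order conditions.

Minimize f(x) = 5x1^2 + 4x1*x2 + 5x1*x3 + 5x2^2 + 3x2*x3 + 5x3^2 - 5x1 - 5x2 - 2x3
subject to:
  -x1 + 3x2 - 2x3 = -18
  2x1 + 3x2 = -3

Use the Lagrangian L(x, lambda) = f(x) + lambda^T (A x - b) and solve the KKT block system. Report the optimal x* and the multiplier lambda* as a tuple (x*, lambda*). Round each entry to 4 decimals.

Form the Lagrangian:
  L(x, lambda) = (1/2) x^T Q x + c^T x + lambda^T (A x - b)
Stationarity (grad_x L = 0): Q x + c + A^T lambda = 0.
Primal feasibility: A x = b.

This gives the KKT block system:
  [ Q   A^T ] [ x     ]   [-c ]
  [ A    0  ] [ lambda ] = [ b ]

Solving the linear system:
  x*      = (3.6044, -3.4029, 2.0934)
  lambda* = (13.3735, -7.2629)
  f(x*)   = 106.8698

x* = (3.6044, -3.4029, 2.0934), lambda* = (13.3735, -7.2629)


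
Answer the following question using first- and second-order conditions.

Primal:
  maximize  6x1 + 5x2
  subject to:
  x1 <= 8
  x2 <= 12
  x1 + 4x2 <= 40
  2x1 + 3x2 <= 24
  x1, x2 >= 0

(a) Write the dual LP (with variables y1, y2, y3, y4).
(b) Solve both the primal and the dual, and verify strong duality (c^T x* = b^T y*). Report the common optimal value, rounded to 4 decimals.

The standard primal-dual pair for 'max c^T x s.t. A x <= b, x >= 0' is:
  Dual:  min b^T y  s.t.  A^T y >= c,  y >= 0.

So the dual LP is:
  minimize  8y1 + 12y2 + 40y3 + 24y4
  subject to:
    y1 + y3 + 2y4 >= 6
    y2 + 4y3 + 3y4 >= 5
    y1, y2, y3, y4 >= 0

Solving the primal: x* = (8, 2.6667).
  primal value c^T x* = 61.3333.
Solving the dual: y* = (2.6667, 0, 0, 1.6667).
  dual value b^T y* = 61.3333.
Strong duality: c^T x* = b^T y*. Confirmed.

61.3333


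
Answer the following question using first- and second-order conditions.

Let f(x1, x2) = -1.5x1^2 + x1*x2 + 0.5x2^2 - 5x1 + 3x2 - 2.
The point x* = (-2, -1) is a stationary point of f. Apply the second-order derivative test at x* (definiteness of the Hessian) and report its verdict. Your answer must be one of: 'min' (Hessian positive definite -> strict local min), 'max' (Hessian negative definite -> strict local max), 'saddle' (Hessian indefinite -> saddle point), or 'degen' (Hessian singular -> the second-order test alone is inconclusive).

Compute the Hessian H = grad^2 f:
  H = [[-3, 1], [1, 1]]
Verify stationarity: grad f(x*) = H x* + g = (0, 0).
Eigenvalues of H: -3.2361, 1.2361.
Eigenvalues have mixed signs, so H is indefinite -> x* is a saddle point.

saddle


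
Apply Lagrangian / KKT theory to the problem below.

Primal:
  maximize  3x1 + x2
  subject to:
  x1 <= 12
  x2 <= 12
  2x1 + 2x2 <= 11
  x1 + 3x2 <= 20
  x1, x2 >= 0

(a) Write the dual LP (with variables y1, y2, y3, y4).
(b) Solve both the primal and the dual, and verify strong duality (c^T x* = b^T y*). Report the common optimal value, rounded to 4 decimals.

The standard primal-dual pair for 'max c^T x s.t. A x <= b, x >= 0' is:
  Dual:  min b^T y  s.t.  A^T y >= c,  y >= 0.

So the dual LP is:
  minimize  12y1 + 12y2 + 11y3 + 20y4
  subject to:
    y1 + 2y3 + y4 >= 3
    y2 + 2y3 + 3y4 >= 1
    y1, y2, y3, y4 >= 0

Solving the primal: x* = (5.5, 0).
  primal value c^T x* = 16.5.
Solving the dual: y* = (0, 0, 1.5, 0).
  dual value b^T y* = 16.5.
Strong duality: c^T x* = b^T y*. Confirmed.

16.5
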